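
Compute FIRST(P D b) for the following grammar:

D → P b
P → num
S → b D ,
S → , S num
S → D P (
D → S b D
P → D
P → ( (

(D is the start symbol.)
{ '(', ',', 'b', 'num' }

FIRST sets of the non-terminals involved (from the grammar, by fixed-point iteration):
  FIRST(P) = { '(', ',', 'b', 'num' }

To compute FIRST(P D b), process the symbols left to right:
Symbol P is a non-terminal. Add FIRST(P) \ {ε} = { '(', ',', 'b', 'num' }
P is not nullable (ε ∉ FIRST(P)), so stop here.
FIRST(P D b) = { '(', ',', 'b', 'num' }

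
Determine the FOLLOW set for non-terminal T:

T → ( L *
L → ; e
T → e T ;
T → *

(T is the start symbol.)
To compute FOLLOW(T), find every occurrence of T on a right-hand side N → α T β: add FIRST(β) \ {ε}, and if β is empty or nullable also add FOLLOW(N). Iterate to a fixed point.

T is the start symbol, so $ ∈ FOLLOW(T).
In T → e T ;: T is followed by ';', add FIRST(';') \ {ε} = { ';' }

Taking the union: FOLLOW(T) = { $, ';' }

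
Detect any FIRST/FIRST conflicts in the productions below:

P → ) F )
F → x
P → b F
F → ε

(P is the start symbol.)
No FIRST/FIRST conflicts.

A FIRST/FIRST conflict occurs when two productions N → α and N → β for the same non-terminal have FIRST(α) ∩ FIRST(β) ≠ ∅ (with ε ∈ FIRST of a nullable right-hand side, so two nullable alternatives also conflict).

Productions for P:
  P → ) F ): FIRST = { ')' }
  P → b F: FIRST = { 'b' }
Productions for F:
  F → x: FIRST = { 'x' }
  F → ε: FIRST = { ε }

All alternatives of each non-terminal have pairwise disjoint FIRST sets.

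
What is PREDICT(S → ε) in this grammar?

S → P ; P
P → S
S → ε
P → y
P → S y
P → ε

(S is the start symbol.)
{ $, ';', 'y' }

PREDICT(S → ε) = (FIRST(RHS) \ {ε}) ∪ (FOLLOW(S) if ε ∈ FIRST(RHS), i.e. RHS ⇒* ε)
The right-hand side is ε (FIRST(ε) = { ε }), so the predict set is FOLLOW(S) = { $, ';', 'y' }
PREDICT(S → ε) = { $, ';', 'y' }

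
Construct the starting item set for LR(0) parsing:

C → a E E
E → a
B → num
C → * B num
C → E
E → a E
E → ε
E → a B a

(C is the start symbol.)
First, augment the grammar with C' → C
I₀ = CLOSURE({ [C' → . C] }):
  [C' → . C] has the dot before C: add [C → . a E E], [C → . * B num], [C → . E]
  [C → . E] has the dot before E: add [E → . a], [E → . a E], [E → .], [E → . a B a]
No further items can be added.

I₀ = { [C → . * B num], [C → . E], [C → . a E E], [C' → . C], [E → . a B a], [E → . a E], [E → . a], [E → .] }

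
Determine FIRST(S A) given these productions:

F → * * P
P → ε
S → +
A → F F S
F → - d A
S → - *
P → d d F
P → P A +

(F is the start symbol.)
{ '+', '-' }

FIRST sets of the non-terminals involved (from the grammar, by fixed-point iteration):
  FIRST(S) = { '+', '-' }

To compute FIRST(S A), process the symbols left to right:
Symbol S is a non-terminal. Add FIRST(S) \ {ε} = { '+', '-' }
S is not nullable (ε ∉ FIRST(S)), so stop here.
FIRST(S A) = { '+', '-' }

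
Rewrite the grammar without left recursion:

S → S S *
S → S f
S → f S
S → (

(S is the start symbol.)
S is directly left-recursive. The standard transformation for
  A → A α₁ | ... | A α_m | β₁ | ... | β_n
is
  A  → β₁ A' | ... | β_n A'
  A' → α₁ A' | ... | α_m A' | ε

S → f S becomes S → f S S'
S → ( becomes S → ( S'
S → S S * becomes S' → S * S'
S → S f becomes S' → f S'
Add S' → ε

Resulting grammar:
S → f S S'
S → ( S'
S' → S * S'
S' → f S'
S' → ε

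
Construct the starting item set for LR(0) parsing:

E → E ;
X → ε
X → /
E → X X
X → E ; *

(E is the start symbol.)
First, augment the grammar with E' → E
I₀ = CLOSURE({ [E' → . E] }):
  [E' → . E] has the dot before E: add [E → . E ;], [E → . X X]
  [E → . X X] has the dot before X: add [X → .], [X → . /], [X → . E ; *]
No further items can be added.

I₀ = { [E → . E ;], [E → . X X], [E' → . E], [X → . /], [X → . E ; *], [X → .] }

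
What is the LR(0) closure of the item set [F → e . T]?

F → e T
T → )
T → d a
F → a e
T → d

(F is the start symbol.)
Start with: [F → e . T]
  [F → e . T] has the dot before T: add [T → . )], [T → . d a], [T → . d]
No further items can be added.

CLOSURE = { [F → e . T], [T → . )], [T → . d a], [T → . d] }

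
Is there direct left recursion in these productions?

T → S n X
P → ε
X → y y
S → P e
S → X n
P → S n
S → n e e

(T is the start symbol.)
No direct left recursion

Direct left recursion occurs when N → N α for some non-terminal N (the right-hand side begins with the left-hand side itself).

T → S n X: starts with S
P → ε: starts with ε
X → y y: starts with y
S → P e: starts with P
S → X n: starts with X
P → S n: starts with S
S → n e e: starts with n

No direct left recursion found.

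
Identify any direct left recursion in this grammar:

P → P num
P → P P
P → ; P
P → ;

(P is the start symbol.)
Direct left recursion occurs when N → N α for some non-terminal N (the right-hand side begins with the left-hand side itself).

P → P num: LEFT RECURSIVE (starts with P)
P → P P: LEFT RECURSIVE (starts with P)
P → ; P: starts with ';'
P → ;: starts with ';'

The grammar has direct left recursion on: P.

Answer: Yes, P is left-recursive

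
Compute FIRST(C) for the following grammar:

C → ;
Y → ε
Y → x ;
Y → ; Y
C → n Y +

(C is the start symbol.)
{ ';', 'n' }

From C → ;:
  - ';' is a terminal: add ';' and stop
From C → n Y +:
  - n is a terminal: add 'n' and stop

Collecting: FIRST(C) = { ';', 'n' }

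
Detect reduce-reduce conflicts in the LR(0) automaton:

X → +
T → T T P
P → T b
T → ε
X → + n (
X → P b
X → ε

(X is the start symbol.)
Yes — I0: [T → .] vs [X → .]

Augment with X' → X and build the canonical LR(0) collection (I0 = CLOSURE({[X' → . X]}), then GOTO on every symbol after a dot until no new states appear). It has 12 states:
  I0: { [P → . T b], [T → . T T P], [T → .], [X → . + n (], [X → . +], [X → . P b], [X → .], [X' → . X] }  — shift, 2 reduces
  I1: { [X → + . n (], [X → + .] }  — shift, reduce
  I2: { [X → P . b] }  — shift
  I3: { [P → T . b], [T → . T T P], [T → .], [T → T . T P] }  — shift, reduce
  I4: { [X' → X .] }  — accept
  I5: { [P → . T b], [T → . T T P], [T → .], [T → T . T P], [T → T T . P] }  — reduce
  I6: { [P → T b .] }  — reduce
  I7: { [T → T T P .] }  — reduce
  I8: { [P → . T b], [P → T . b], [T → . T T P], [T → .], [T → T . T P], [T → T T . P] }  — shift, reduce
  I9: { [X → P b .] }  — reduce
  I10: { [X → + n . (] }  — shift
  I11: { [X → + n ( .] }  — reduce

I0 contains complete items [T → .], [X → .] — reduce-reduce conflict.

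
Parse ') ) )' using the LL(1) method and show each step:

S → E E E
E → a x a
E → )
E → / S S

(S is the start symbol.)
Stack is shown with the top on the left.

Stack    Input    Action
------------------------
S $      ) ) ) $  output S → E E E
E E E $  ) ) ) $  output E → )
) E E $  ) ) ) $  match ')'
E E $    ) ) $    output E → )
) E $    ) ) $    match ')'
E $      ) $      output E → )
) $      ) $      match ')'
$        $        accept

The string is accepted.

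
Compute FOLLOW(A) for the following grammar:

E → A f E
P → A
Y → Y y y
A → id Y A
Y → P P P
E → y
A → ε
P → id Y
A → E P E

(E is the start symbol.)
{ 'f', 'id', 'y' }

In E → A f E: A is followed by f E, add FIRST(f E) \ {ε} = { 'f' }
In P → A: A is at the end, add FOLLOW(P)
In A → id Y A: A is at the end; this adds FOLLOW(A) to itself — nothing new

The FOLLOW sets referred to above (computed the same way, to a fixed point):
  FOLLOW(P) = { 'f', 'id', 'y' }

Taking the union: FOLLOW(A) = { 'f', 'id', 'y' }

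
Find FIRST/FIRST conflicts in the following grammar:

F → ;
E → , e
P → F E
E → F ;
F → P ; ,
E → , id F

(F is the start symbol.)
Yes. F → ';' / F → P ';' ',' on { ';' }; E → ',' e / E → ',' id F on { ',' }

FIRST sets of the non-terminals at (or reachable through a nullable prefix from) the front of some alternative:
  FIRST(P) = { ';' }
  FIRST(F) = { ';' }

Productions for F:
  F → ;: FIRST = { ';' }
  F → P ; ,: FIRST = { ';' }
Productions for E:
  E → , e: FIRST = { ',' }
  E → F ;: FIRST = { ';' }
  E → , id F: FIRST = { ',' }
P has only one production, so no FIRST/FIRST conflict is possible there.

Conflict for F: F → ; and F → P ; ,
  Overlap: { ';' }
Conflict for E: E → , e and E → , id F
  Overlap: { ',' }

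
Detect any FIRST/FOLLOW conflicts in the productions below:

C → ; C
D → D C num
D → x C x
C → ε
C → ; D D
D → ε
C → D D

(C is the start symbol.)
A FIRST/FOLLOW conflict occurs when a non-terminal N has a nullable alternative N → β (β ⇒* ε) and another alternative N → α with FIRST(α) ∩ FOLLOW(N) ≠ ∅: on such a lookahead the parser cannot decide between expanding α and letting N vanish via β.

Nullable non-terminals: C, D.
FIRST sets used below: FIRST(D) = { ';', 'num', 'x', ε }, FIRST(C) = { ';', 'num', 'x', ε }

C: nullable alternative(s) C → ε, C → D D; FOLLOW(C) = { $, 'num', 'x' }
  C → ; C: FIRST \ {ε} = { ';' } — disjoint from FOLLOW(C)
  C → ε: FIRST \ {ε} = { } — disjoint from FOLLOW(C)
  C → ; D D: FIRST \ {ε} = { ';' } — disjoint from FOLLOW(C)
  C → D D: FIRST \ {ε} = { ';', 'num', 'x' } — overlaps FOLLOW(C) on { 'num', 'x' }: CONFLICT

D: nullable alternative(s) D → ε; FOLLOW(D) = { $, ';', 'num', 'x' }
  D → D C num: FIRST \ {ε} = { ';', 'num', 'x' } — overlaps FOLLOW(D) on { ';', 'num', 'x' }: CONFLICT
  D → x C x: FIRST \ {ε} = { 'x' } — overlaps FOLLOW(D) on { 'x' }: CONFLICT
  D → ε: FIRST \ {ε} = { } — this is the only nullable alternative, skip

So the grammar has 3 FIRST/FOLLOW conflicts (marked CONFLICT above).

Answer: Yes. C → D D with FOLLOW(C) on { 'num', 'x' }; D → D C num with FOLLOW(D) on { ';', 'num', 'x' }; D → x C x with FOLLOW(D) on { 'x' }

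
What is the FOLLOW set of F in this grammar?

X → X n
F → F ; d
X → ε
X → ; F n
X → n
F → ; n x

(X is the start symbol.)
{ ';', 'n' }

To compute FOLLOW(F), find every occurrence of F on a right-hand side N → α F β: add FIRST(β) \ {ε}, and if β is empty or nullable also add FOLLOW(N). Iterate to a fixed point.

In F → F ; d: F is followed by ';' d, add FIRST(';' d) \ {ε} = { ';' }
In X → ; F n: F is followed by n, add FIRST(n) \ {ε} = { 'n' }

Taking the union: FOLLOW(F) = { ';', 'n' }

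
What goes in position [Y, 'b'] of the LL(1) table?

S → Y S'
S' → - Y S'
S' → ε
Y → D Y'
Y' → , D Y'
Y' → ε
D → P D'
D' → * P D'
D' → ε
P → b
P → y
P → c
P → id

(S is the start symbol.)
To find M[Y, 'b'], we find productions for Y where 'b' is in the predict set (PREDICT(N → α) = (FIRST(α) \ {ε}) ∪ (FOLLOW(N) if α ⇒* ε)).

Relevant sets:
  FIRST(D) = { 'b', 'c', 'id', 'y' }

Y → D Y': PREDICT = { 'b', 'c', 'id', 'y' }
  'b' is in predict set, so this production goes in M[Y, 'b']

M[Y, 'b'] = Y → D Y'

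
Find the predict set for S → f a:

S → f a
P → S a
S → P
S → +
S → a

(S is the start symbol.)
PREDICT(S → f a) = (FIRST(RHS) \ {ε}) ∪ (FOLLOW(S) if ε ∈ FIRST(RHS), i.e. RHS ⇒* ε)
FIRST(f a) = { 'f' }
ε ∉ FIRST(f a), so FOLLOW(S) is not added.
PREDICT(S → f a) = { 'f' }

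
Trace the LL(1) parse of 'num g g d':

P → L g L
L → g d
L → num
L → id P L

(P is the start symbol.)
LL(1) parsing maintains a stack (initially the start symbol over $) and the input. At each step: if the stack top is a terminal, match it against the current input token; if it is a non-terminal N, replace it with the RHS of M[N, lookahead] (the unique production whose predict set contains the lookahead).

Stack is shown with the top on the left.

Stack      Input        Action
------------------------------
P $        num g g d $  output P → L g L
L g L $    num g g d $  output L → num
num g L $  num g g d $  match 'num'
g L $      g g d $      match 'g'
L $        g d $        output L → g d
g d $      g d $        match 'g'
d $        d $          match 'd'
$          $            accept

The string is accepted.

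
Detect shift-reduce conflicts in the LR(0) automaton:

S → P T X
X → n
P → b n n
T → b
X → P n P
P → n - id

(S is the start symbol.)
A shift-reduce conflict occurs when an LR(0) state has both:
  - a complete (reduce) item [A → α .] (dot at the end), and
  - a shift item [B → β . c γ] (dot before a terminal).

Augment with S' → S and build the canonical LR(0) collection (I0 = CLOSURE({[S' → . S]}), then GOTO on every symbol after a dot until no new states appear). It has 16 states:
  I0: { [P → . b n n], [P → . n - id], [S → . P T X], [S' → . S] }  — shift
  I1: { [S → P . T X], [T → . b] }  — shift
  I2: { [S' → S .] }  — accept
  I3: { [P → b . n n] }  — shift
  I4: { [P → n . - id] }  — shift
  I5: { [P → n - . id] }  — shift
  I6: { [P → n - id .] }  — reduce
  I7: { [P → b n . n] }  — shift
  I8: { [P → b n n .] }  — reduce
  I9: { [P → . b n n], [P → . n - id], [S → P T . X], [X → . P n P], [X → . n] }  — shift
  I10: { [T → b .] }  — reduce
  I11: { [X → P . n P] }  — shift
  I12: { [S → P T X .] }  — reduce
  I13: { [P → n . - id], [X → n .] }  — shift, reduce
  I14: { [P → . b n n], [P → . n - id], [X → P n . P] }  — shift
  I15: { [X → P n P .] }  — reduce

I13 contains reduce item [X → n .] and shift item [P → n . - id] — shift-reduce conflict.

Answer: Yes — I13: [X → n .] vs [P → n . - id]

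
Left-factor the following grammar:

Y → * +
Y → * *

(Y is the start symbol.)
Left-factoring transforms A → αβ₁ | αβ₂ into A → αA' and A' → β₁ | β₂
(α is the longest common prefix among the alternatives). Repeat until
no nonterminal has two alternatives with a common prefix.

Round 1: Y has alternatives sharing prefix '*'. Introduce Y': Y → * Y'
  Add: Y' → +
  Add: Y' → *

No remaining common prefixes — done.

Resulting grammar:
Y → * Y'
Y' → +
Y' → *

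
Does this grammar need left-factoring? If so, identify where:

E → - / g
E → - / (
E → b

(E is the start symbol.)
Yes, E has productions with common prefix '- /'

Left-factoring is needed when two productions for the same non-terminal
share a common prefix on the right-hand side.

Productions for E:
  E → - / g
  E → - / (
  E → b

Found common prefix '- /' in productions for E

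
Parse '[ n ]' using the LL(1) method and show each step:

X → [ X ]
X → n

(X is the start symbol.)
LL(1) parsing maintains a stack (initially the start symbol over $) and the input. At each step: if the stack top is a terminal, match it against the current input token; if it is a non-terminal N, replace it with the RHS of M[N, lookahead] (the unique production whose predict set contains the lookahead).

Stack is shown with the top on the left.

Stack    Input    Action
------------------------
X $      [ n ] $  output X → [ X ]
[ X ] $  [ n ] $  match '['
X ] $    n ] $    output X → n
n ] $    n ] $    match 'n'
] $      ] $      match ']'
$        $        accept

The string is accepted.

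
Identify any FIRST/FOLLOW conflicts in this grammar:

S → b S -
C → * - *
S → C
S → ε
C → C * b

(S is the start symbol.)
No FIRST/FOLLOW conflicts.

A FIRST/FOLLOW conflict occurs when a non-terminal N has a nullable alternative N → β (β ⇒* ε) and another alternative N → α with FIRST(α) ∩ FOLLOW(N) ≠ ∅: on such a lookahead the parser cannot decide between expanding α and letting N vanish via β.

Nullable non-terminals: S.
FIRST sets used below: FIRST(C) = { '*' }

S: nullable alternative(s) S → ε; FOLLOW(S) = { $, '-' }
  S → b S -: FIRST \ {ε} = { 'b' } — disjoint from FOLLOW(S)
  S → C: FIRST \ {ε} = { '*' } — disjoint from FOLLOW(S)
  S → ε: FIRST \ {ε} = { } — this is the only nullable alternative, skip

C has no nullable alternative, so no FIRST/FOLLOW check is needed there.

No FIRST/FOLLOW conflicts found.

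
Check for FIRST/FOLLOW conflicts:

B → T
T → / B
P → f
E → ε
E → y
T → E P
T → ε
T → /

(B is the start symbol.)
Nullable non-terminals: B, E, T.
FIRST sets used below: FIRST(E) = { 'y', ε }, FIRST(P) = { 'f' }
B has a nullable alternative but only one production, so nothing to check.

E: nullable alternative(s) E → ε; FOLLOW(E) = { 'f' }
  E → ε: FIRST \ {ε} = { } — this is the only nullable alternative, skip
  E → y: FIRST \ {ε} = { 'y' } — disjoint from FOLLOW(E)

T: nullable alternative(s) T → ε; FOLLOW(T) = { $ }
  T → / B: FIRST \ {ε} = { '/' } — disjoint from FOLLOW(T)
  T → E P: FIRST \ {ε} = { 'f', 'y' } — disjoint from FOLLOW(T)
  T → ε: FIRST \ {ε} = { } — this is the only nullable alternative, skip
  T → /: FIRST \ {ε} = { '/' } — disjoint from FOLLOW(T)

P has no nullable alternative, so no FIRST/FOLLOW check is needed there.

No FIRST/FOLLOW conflicts found.

Answer: No FIRST/FOLLOW conflicts.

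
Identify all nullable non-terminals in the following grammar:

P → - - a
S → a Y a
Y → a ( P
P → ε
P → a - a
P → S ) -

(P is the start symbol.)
ε-productions: P → ε
So P is immediately nullable.
No further non-terminal can be added: every production for the remaining non-terminals contains a terminal or a non-nullable non-terminal.
Nullable = { 'P' }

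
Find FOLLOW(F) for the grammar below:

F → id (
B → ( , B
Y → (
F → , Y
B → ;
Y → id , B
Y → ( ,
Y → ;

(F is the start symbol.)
{ $ }

F is the start symbol, so $ ∈ FOLLOW(F).
F does not occur on any right-hand side.

Taking the union: FOLLOW(F) = { $ }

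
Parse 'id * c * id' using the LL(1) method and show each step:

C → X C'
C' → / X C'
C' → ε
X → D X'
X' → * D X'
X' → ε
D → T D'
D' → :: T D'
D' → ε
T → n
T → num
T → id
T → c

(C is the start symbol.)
LL(1) parsing maintains a stack (initially the start symbol over $) and the input. At each step: if the stack top is a terminal, match it against the current input token; if it is a non-terminal N, replace it with the RHS of M[N, lookahead] (the unique production whose predict set contains the lookahead).

Stack is shown with the top on the left.

Stack          Input          Action
------------------------------------
C $            id * c * id $  output C → X C'
X C' $         id * c * id $  output X → D X'
D X' C' $      id * c * id $  output D → T D'
T D' X' C' $   id * c * id $  output T → id
id D' X' C' $  id * c * id $  match 'id'
D' X' C' $     * c * id $     output D' → ε
X' C' $        * c * id $     output X' → * D X'
* D X' C' $    * c * id $     match '*'
D X' C' $      c * id $       output D → T D'
T D' X' C' $   c * id $       output T → c
c D' X' C' $   c * id $       match 'c'
D' X' C' $     * id $         output D' → ε
X' C' $        * id $         output X' → * D X'
* D X' C' $    * id $         match '*'
D X' C' $      id $           output D → T D'
T D' X' C' $   id $           output T → id
id D' X' C' $  id $           match 'id'
D' X' C' $     $              output D' → ε
X' C' $        $              output X' → ε
C' $           $              output C' → ε
$              $              accept

The string is accepted.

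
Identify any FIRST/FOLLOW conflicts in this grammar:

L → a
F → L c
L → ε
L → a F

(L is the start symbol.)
No FIRST/FOLLOW conflicts.

Nullable non-terminals: L.

L: nullable alternative(s) L → ε; FOLLOW(L) = { $, 'c' }
  L → a: FIRST \ {ε} = { 'a' } — disjoint from FOLLOW(L)
  L → ε: FIRST \ {ε} = { } — this is the only nullable alternative, skip
  L → a F: FIRST \ {ε} = { 'a' } — disjoint from FOLLOW(L)

F has no nullable alternative, so no FIRST/FOLLOW check is needed there.

No FIRST/FOLLOW conflicts found.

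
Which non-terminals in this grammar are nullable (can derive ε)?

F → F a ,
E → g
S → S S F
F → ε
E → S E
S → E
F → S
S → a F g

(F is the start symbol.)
A non-terminal is nullable if it can derive ε (the empty string): either it has an ε-production, or it has a production whose right-hand side consists entirely of nullable non-terminals.

ε-productions: F → ε
So F is immediately nullable.
No further non-terminal can be added: every production for the remaining non-terminals contains a terminal or a non-nullable non-terminal.
Nullable = { 'F' }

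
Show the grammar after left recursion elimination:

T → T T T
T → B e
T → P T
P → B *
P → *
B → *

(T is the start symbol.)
T is directly left-recursive. The standard transformation for
  A → A α₁ | ... | A α_m | β₁ | ... | β_n
is
  A  → β₁ A' | ... | β_n A'
  A' → α₁ A' | ... | α_m A' | ε

T → B e becomes T → B e T'
T → P T becomes T → P T T'
T → T T T becomes T' → T T T'
Add T' → ε

Productions for other non-terminals are unchanged:
  P → B *
  P → *
  B → *

Resulting grammar:
T → B e T'
T → P T T'
T' → T T T'
T' → ε
P → B *
P → *
B → *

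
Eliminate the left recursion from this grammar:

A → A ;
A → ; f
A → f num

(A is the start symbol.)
A is directly left-recursive. The standard transformation for
  A → A α₁ | ... | A α_m | β₁ | ... | β_n
is
  A  → β₁ A' | ... | β_n A'
  A' → α₁ A' | ... | α_m A' | ε

A → ; f becomes A → ; f A'
A → f num becomes A → f num A'
A → A ; becomes A' → ; A'
Add A' → ε

Resulting grammar:
A → ; f A'
A → f num A'
A' → ; A'
A' → ε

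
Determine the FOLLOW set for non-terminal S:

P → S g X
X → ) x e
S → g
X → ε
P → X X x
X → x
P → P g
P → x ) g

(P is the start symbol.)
To compute FOLLOW(S), find every occurrence of S on a right-hand side N → α S β: add FIRST(β) \ {ε}, and if β is empty or nullable also add FOLLOW(N). Iterate to a fixed point.

In P → S g X: S is followed by g X, add FIRST(g X) \ {ε} = { 'g' }

Taking the union: FOLLOW(S) = { 'g' }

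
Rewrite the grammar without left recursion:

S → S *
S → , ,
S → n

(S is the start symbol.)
S is directly left-recursive. The standard transformation for
  A → A α₁ | ... | A α_m | β₁ | ... | β_n
is
  A  → β₁ A' | ... | β_n A'
  A' → α₁ A' | ... | α_m A' | ε

S → , , becomes S → , , S'
S → n becomes S → n S'
S → S * becomes S' → * S'
Add S' → ε

Resulting grammar:
S → , , S'
S → n S'
S' → * S'
S' → ε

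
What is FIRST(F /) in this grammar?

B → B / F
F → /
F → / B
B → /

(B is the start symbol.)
FIRST sets of the non-terminals involved (from the grammar, by fixed-point iteration):
  FIRST(F) = { '/' }

To compute FIRST(F /), process the symbols left to right:
Symbol F is a non-terminal. Add FIRST(F) \ {ε} = { '/' }
F is not nullable (ε ∉ FIRST(F)), so stop here.
FIRST(F /) = { '/' }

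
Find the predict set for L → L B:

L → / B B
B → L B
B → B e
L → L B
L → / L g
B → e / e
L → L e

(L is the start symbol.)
{ '/' }

PREDICT(L → L B) = (FIRST(RHS) \ {ε}) ∪ (FOLLOW(L) if ε ∈ FIRST(RHS), i.e. RHS ⇒* ε)
FIRST(L) = { '/' }
FIRST(L B) = { '/' }
ε ∉ FIRST(L B), so FOLLOW(L) is not added.
PREDICT(L → L B) = { '/' }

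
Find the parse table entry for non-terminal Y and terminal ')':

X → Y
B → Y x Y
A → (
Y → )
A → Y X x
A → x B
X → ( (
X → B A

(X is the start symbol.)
Y → )

To find M[Y, ')'], we find productions for Y where ')' is in the predict set (PREDICT(N → α) = (FIRST(α) \ {ε}) ∪ (FOLLOW(N) if α ⇒* ε)).

Y → ): PREDICT = { ')' }
  ')' is in predict set, so this production goes in M[Y, ')']

M[Y, ')'] = Y → )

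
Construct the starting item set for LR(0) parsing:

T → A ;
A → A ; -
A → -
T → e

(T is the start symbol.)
{ [A → . -], [A → . A ; -], [T → . A ;], [T → . e], [T' → . T] }

First, augment the grammar with T' → T
I₀ = CLOSURE({ [T' → . T] }):
  [T' → . T] has the dot before T: add [T → . A ;], [T → . e]
  [T → . A ;] has the dot before A: add [A → . A ; -], [A → . -]
No further items can be added.

I₀ = { [A → . -], [A → . A ; -], [T → . A ;], [T → . e], [T' → . T] }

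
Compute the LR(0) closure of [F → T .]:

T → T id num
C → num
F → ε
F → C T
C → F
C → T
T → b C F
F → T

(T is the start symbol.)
To compute CLOSURE, for each item [A → α.Bβ] where B is a non-terminal, add [B → .γ] for all productions B → γ; repeat for the newly added items until nothing changes.

Start with: [F → T .]
The dot is at the end, so nothing is added.

CLOSURE = { [F → T .] }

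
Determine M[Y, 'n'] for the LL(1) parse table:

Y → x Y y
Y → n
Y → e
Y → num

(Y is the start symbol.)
To find M[Y, 'n'], we find productions for Y where 'n' is in the predict set (PREDICT(N → α) = (FIRST(α) \ {ε}) ∪ (FOLLOW(N) if α ⇒* ε)).

Y → x Y y: PREDICT = { 'x' }
Y → n: PREDICT = { 'n' }
  'n' is in predict set, so this production goes in M[Y, 'n']
Y → e: PREDICT = { 'e' }
Y → num: PREDICT = { 'num' }

M[Y, 'n'] = Y → n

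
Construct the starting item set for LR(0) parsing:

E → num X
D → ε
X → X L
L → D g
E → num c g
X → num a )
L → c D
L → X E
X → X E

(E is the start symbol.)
First, augment the grammar with E' → E
I₀ = CLOSURE({ [E' → . E] }):
  [E' → . E] has the dot before E: add [E → . num X], [E → . num c g]
No further items can be added.

I₀ = { [E → . num X], [E → . num c g], [E' → . E] }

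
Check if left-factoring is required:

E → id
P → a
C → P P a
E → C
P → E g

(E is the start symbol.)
No, left-factoring is not needed

Left-factoring is needed when two productions for the same non-terminal
share a common prefix on the right-hand side.

Productions for E:
  E → id
  E → C
Productions for P:
  P → a
  P → E g

No common prefixes found.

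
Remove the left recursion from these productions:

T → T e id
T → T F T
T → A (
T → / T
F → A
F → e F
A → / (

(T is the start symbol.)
T is directly left-recursive. The standard transformation for
  A → A α₁ | ... | A α_m | β₁ | ... | β_n
is
  A  → β₁ A' | ... | β_n A'
  A' → α₁ A' | ... | α_m A' | ε

T → A ( becomes T → A ( T'
T → / T becomes T → / T T'
T → T e id becomes T' → e id T'
T → T F T becomes T' → F T T'
Add T' → ε

Productions for other non-terminals are unchanged:
  F → A
  F → e F
  A → / (

Resulting grammar:
T → A ( T'
T → / T T'
T' → e id T'
T' → F T T'
T' → ε
F → A
F → e F
A → / (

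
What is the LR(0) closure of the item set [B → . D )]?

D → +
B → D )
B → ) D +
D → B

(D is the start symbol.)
To compute CLOSURE, for each item [A → α.Bβ] where B is a non-terminal, add [B → .γ] for all productions B → γ; repeat for the newly added items until nothing changes.

Start with: [B → . D )]
  [B → . D )] has the dot before D: add [D → . +], [D → . B]
  [D → . B] has the dot before B: add [B → . ) D +]
No further items can be added.

CLOSURE = { [B → . ) D +], [B → . D )], [D → . +], [D → . B] }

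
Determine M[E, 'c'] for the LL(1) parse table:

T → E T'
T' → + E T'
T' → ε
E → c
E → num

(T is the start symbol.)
To find M[E, 'c'], we find productions for E where 'c' is in the predict set (PREDICT(N → α) = (FIRST(α) \ {ε}) ∪ (FOLLOW(N) if α ⇒* ε)).

E → c: PREDICT = { 'c' }
  'c' is in predict set, so this production goes in M[E, 'c']
E → num: PREDICT = { 'num' }

M[E, 'c'] = E → c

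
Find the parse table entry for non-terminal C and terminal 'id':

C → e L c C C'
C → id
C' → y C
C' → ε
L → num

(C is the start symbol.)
To find M[C, 'id'], we find productions for C where 'id' is in the predict set (PREDICT(N → α) = (FIRST(α) \ {ε}) ∪ (FOLLOW(N) if α ⇒* ε)).

C → e L c C C': PREDICT = { 'e' }
C → id: PREDICT = { 'id' }
  'id' is in predict set, so this production goes in M[C, 'id']

M[C, 'id'] = C → id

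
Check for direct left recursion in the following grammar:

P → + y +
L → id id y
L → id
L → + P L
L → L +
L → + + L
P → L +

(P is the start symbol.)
Yes, L is left-recursive

P → + y +: starts with '+'
L → id id y: starts with id
L → id: starts with id
L → + P L: starts with '+'
L → L +: LEFT RECURSIVE (starts with L)
L → + + L: starts with '+'
P → L +: starts with L

The grammar has direct left recursion on: L.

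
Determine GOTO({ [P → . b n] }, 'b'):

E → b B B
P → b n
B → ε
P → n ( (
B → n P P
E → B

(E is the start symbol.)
GOTO(I, 'b') = CLOSURE({ [A → αX.β] : [A → α.Xβ] ∈ I, X = 'b' })

Items with dot before 'b', with the dot advanced:
  [P → . b n] → [P → b . n]
Closure adds nothing (no advanced item has the dot before a non-terminal).

GOTO = { [P → b . n] }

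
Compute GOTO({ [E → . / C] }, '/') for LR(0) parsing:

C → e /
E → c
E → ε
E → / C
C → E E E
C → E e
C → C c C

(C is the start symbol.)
GOTO(I, '/') = CLOSURE({ [A → αX.β] : [A → α.Xβ] ∈ I, X = '/' })

Items with dot before '/', with the dot advanced:
  [E → . / C] → [E → / . C]
Closure of the advanced items:
  [E → / . C] has the dot before C: add [C → . e /], [C → . E E E], [C → . E e], [C → . C c C]
  [C → . E E E] has the dot before E: add [E → . c], [E → .], [E → . / C]

GOTO = { [C → . C c C], [C → . E E E], [C → . E e], [C → . e /], [E → . / C], [E → . c], [E → .], [E → / . C] }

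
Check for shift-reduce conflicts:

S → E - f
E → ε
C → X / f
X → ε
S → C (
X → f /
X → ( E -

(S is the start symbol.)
A shift-reduce conflict occurs when an LR(0) state has both:
  - a complete (reduce) item [A → α .] (dot at the end), and
  - a shift item [B → β . c γ] (dot before a terminal).

Augment with S' → S and build the canonical LR(0) collection (I0 = CLOSURE({[S' → . S]}), then GOTO on every symbol after a dot until no new states appear). It has 15 states:
  I0: { [C → . X / f], [E → .], [S → . C (], [S → . E - f], [S' → . S], [X → . ( E -], [X → . f /], [X → .] }  — shift, 2 reduces
  I1: { [E → .], [X → ( . E -] }  — reduce
  I2: { [S → C . (] }  — shift
  I3: { [S → E . - f] }  — shift
  I4: { [S' → S .] }  — accept
  I5: { [C → X . / f] }  — shift
  I6: { [X → f . /] }  — shift
  I7: { [X → f / .] }  — reduce
  I8: { [C → X / . f] }  — shift
  I9: { [C → X / f .] }  — reduce
  I10: { [S → E - . f] }  — shift
  I11: { [S → E - f .] }  — reduce
  I12: { [S → C ( .] }  — reduce
  I13: { [X → ( E . -] }  — shift
  I14: { [X → ( E - .] }  — reduce

I0 contains reduce items [E → .], [X → .] and shift items [X → . ( E -], [X → . f /] — shift-reduce conflict.

Answer: Yes — I0: [E → .] vs [X → . ( E -]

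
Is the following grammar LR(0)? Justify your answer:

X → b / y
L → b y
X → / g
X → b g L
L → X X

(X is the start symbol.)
Augment with X' → X and build the canonical LR(0) collection (I0 = CLOSURE({[X' → . X]}), then GOTO on every symbol after a dot until no new states appear). It has 13 states:
  I0: { [X → . / g], [X → . b / y], [X → . b g L], [X' → . X] }  — shift
  I1: { [X → / . g] }  — shift
  I2: { [X' → X .] }  — accept
  I3: { [X → b . / y], [X → b . g L] }  — shift
  I4: { [X → b / . y] }  — shift
  I5: { [L → . X X], [L → . b y], [X → . / g], [X → . b / y], [X → . b g L], [X → b g . L] }  — shift
  I6: { [X → b g L .] }  — reduce
  I7: { [L → X . X], [X → . / g], [X → . b / y], [X → . b g L] }  — shift
  I8: { [L → b . y], [X → b . / y], [X → b . g L] }  — shift
  I9: { [L → b y .] }  — reduce
  I10: { [L → X X .] }  — reduce
  I11: { [X → b / y .] }  — reduce
  I12: { [X → / g .] }  — reduce

Every state is either a pure shift/goto state or contains exactly one complete item and nothing to shift — no conflicts. The grammar is LR(0).

Answer: Yes, the grammar is LR(0)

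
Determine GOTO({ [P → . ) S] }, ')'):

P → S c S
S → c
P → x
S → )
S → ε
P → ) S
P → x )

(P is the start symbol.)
{ [P → ) . S], [S → . )], [S → . c], [S → .] }

GOTO(I, ')') = CLOSURE({ [A → αX.β] : [A → α.Xβ] ∈ I, X = ')' })

Items with dot before ')', with the dot advanced:
  [P → . ) S] → [P → ) . S]
Closure of the advanced items:
  [P → ) . S] has the dot before S: add [S → . c], [S → . )], [S → .]

GOTO = { [P → ) . S], [S → . )], [S → . c], [S → .] }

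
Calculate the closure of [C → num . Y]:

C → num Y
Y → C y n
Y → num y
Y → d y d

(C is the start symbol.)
To compute CLOSURE, for each item [A → α.Bβ] where B is a non-terminal, add [B → .γ] for all productions B → γ; repeat for the newly added items until nothing changes.

Start with: [C → num . Y]
  [C → num . Y] has the dot before Y: add [Y → . C y n], [Y → . num y], [Y → . d y d]
  [Y → . C y n] has the dot before C: add [C → . num Y]
No further items can be added.

CLOSURE = { [C → . num Y], [C → num . Y], [Y → . C y n], [Y → . d y d], [Y → . num y] }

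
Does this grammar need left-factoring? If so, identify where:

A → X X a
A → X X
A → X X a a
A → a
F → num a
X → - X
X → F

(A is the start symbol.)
Left-factoring is needed when two productions for the same non-terminal
share a common prefix on the right-hand side.

Productions for A:
  A → X X a
  A → X X
  A → X X a a
  A → a
Productions for X:
  X → - X
  X → F

Found common prefix 'X X' in productions for A

Answer: Yes, A has productions with common prefix 'X X'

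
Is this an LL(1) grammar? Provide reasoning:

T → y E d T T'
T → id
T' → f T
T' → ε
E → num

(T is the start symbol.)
No. Predict set conflict for T': { 'f' }

A grammar is LL(1) if for each non-terminal N with multiple productions, the predict sets of those productions are pairwise disjoint, where PREDICT(N → α) = (FIRST(α) \ {ε}) ∪ (FOLLOW(N) if α ⇒* ε).

Relevant sets:
  FOLLOW(T') = { $, 'f' }

For T:
  PREDICT(T → y E d T T') = { 'y' }
  PREDICT(T → id) = { 'id' }
For T':
  PREDICT(T' → f T) = { 'f' }
  PREDICT(T' → ε) = { $, 'f' }
E has a single production, so nothing to check there.

Conflict found: Predict set conflict for T': { 'f' }
The grammar is NOT LL(1).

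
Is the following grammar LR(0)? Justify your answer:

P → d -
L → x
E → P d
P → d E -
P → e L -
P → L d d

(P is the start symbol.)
A grammar is LR(0) if no state in the canonical LR(0) collection has:
  - both a shift item (dot before a terminal) and a complete item (shift-reduce conflict), or
  - two or more complete items (reduce-reduce conflict; the accept item [P' → P .] counts as a complete item here).

Augment with P' → P and build the canonical LR(0) collection (I0 = CLOSURE({[P' → . P]}), then GOTO on every symbol after a dot until no new states appear). It has 15 states:
  I0: { [L → . x], [P → . L d d], [P → . d -], [P → . d E -], [P → . e L -], [P' → . P] }  — shift
  I1: { [P → L . d d] }  — shift
  I2: { [P' → P .] }  — accept
  I3: { [E → . P d], [L → . x], [P → . L d d], [P → . d -], [P → . d E -], [P → . e L -], [P → d . -], [P → d . E -] }  — shift
  I4: { [L → . x], [P → e . L -] }  — shift
  I5: { [L → x .] }  — reduce
  I6: { [P → e L . -] }  — shift
  I7: { [P → e L - .] }  — reduce
  I8: { [P → d - .] }  — reduce
  I9: { [P → d E . -] }  — shift
  I10: { [E → P . d] }  — shift
  I11: { [E → P d .] }  — reduce
  I12: { [P → d E - .] }  — reduce
  I13: { [P → L d . d] }  — shift
  I14: { [P → L d d .] }  — reduce

Every state is either a pure shift/goto state or contains exactly one complete item and nothing to shift — no conflicts. The grammar is LR(0).

Answer: Yes, the grammar is LR(0)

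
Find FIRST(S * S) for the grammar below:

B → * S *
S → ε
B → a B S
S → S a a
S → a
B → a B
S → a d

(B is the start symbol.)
FIRST sets of the non-terminals involved (from the grammar, by fixed-point iteration):
  FIRST(S) = { 'a', ε }

To compute FIRST(S * S), process the symbols left to right:
Symbol S is a non-terminal. Add FIRST(S) \ {ε} = { 'a' }
S is nullable (ε ∈ FIRST(S)), continue to the next symbol.
Symbol * is a terminal. Add '*' and stop.
FIRST(S * S) = { '*', 'a' }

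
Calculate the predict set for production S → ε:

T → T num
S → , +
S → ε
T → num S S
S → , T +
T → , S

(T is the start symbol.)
{ $, '+', ',', 'num' }

PREDICT(S → ε) = (FIRST(RHS) \ {ε}) ∪ (FOLLOW(S) if ε ∈ FIRST(RHS), i.e. RHS ⇒* ε)
The right-hand side is ε (FIRST(ε) = { ε }), so the predict set is FOLLOW(S) = { $, '+', ',', 'num' }
PREDICT(S → ε) = { $, '+', ',', 'num' }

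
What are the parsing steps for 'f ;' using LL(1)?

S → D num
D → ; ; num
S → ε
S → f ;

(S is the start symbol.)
LL(1) parsing maintains a stack (initially the start symbol over $) and the input. At each step: if the stack top is a terminal, match it against the current input token; if it is a non-terminal N, replace it with the RHS of M[N, lookahead] (the unique production whose predict set contains the lookahead).

Stack is shown with the top on the left.

Stack  Input  Action
--------------------
S $    f ; $  output S → f ;
f ; $  f ; $  match 'f'
; $    ; $    match ';'
$      $      accept

The string is accepted.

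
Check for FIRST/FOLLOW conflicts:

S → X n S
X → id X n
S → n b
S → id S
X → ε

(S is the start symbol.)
Nullable non-terminals: X.

X: nullable alternative(s) X → ε; FOLLOW(X) = { 'n' }
  X → id X n: FIRST \ {ε} = { 'id' } — disjoint from FOLLOW(X)
  X → ε: FIRST \ {ε} = { } — this is the only nullable alternative, skip

S has no nullable alternative, so no FIRST/FOLLOW check is needed there.

No FIRST/FOLLOW conflicts found.

Answer: No FIRST/FOLLOW conflicts.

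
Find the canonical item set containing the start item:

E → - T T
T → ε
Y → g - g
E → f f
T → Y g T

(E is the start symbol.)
{ [E → . - T T], [E → . f f], [E' → . E] }

First, augment the grammar with E' → E
I₀ = CLOSURE({ [E' → . E] }):
  [E' → . E] has the dot before E: add [E → . - T T], [E → . f f]
No further items can be added.

I₀ = { [E → . - T T], [E → . f f], [E' → . E] }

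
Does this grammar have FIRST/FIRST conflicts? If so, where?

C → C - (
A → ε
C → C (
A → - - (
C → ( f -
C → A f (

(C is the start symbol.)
Yes. C → C '-' '(' / C → C '(' on { '(', '-', 'f' }; C → C '-' '(' / C → '(' f '-' on { '(' }; C → C '-' '(' / C → A f '(' on { '-', 'f' }; C → C '(' / C → '(' f '-' on { '(' }; C → C '(' / C → A f '(' on { '-', 'f' }

A FIRST/FIRST conflict occurs when two productions N → α and N → β for the same non-terminal have FIRST(α) ∩ FIRST(β) ≠ ∅ (with ε ∈ FIRST of a nullable right-hand side, so two nullable alternatives also conflict).

FIRST sets of the non-terminals at (or reachable through a nullable prefix from) the front of some alternative:
  FIRST(C) = { '(', '-', 'f' }
  FIRST(A) = { '-', ε }

Productions for C:
  C → C - (: FIRST = { '(', '-', 'f' }
  C → C (: FIRST = { '(', '-', 'f' }
  C → ( f -: FIRST = { '(' }
  C → A f (: FIRST = { '-', 'f' }
Productions for A:
  A → ε: FIRST = { ε }
  A → - - (: FIRST = { '-' }

Conflict for C: C → C - ( and C → C (
  Overlap: { '(', '-', 'f' }
Conflict for C: C → C - ( and C → ( f -
  Overlap: { '(' }
Conflict for C: C → C - ( and C → A f (
  Overlap: { '-', 'f' }
Conflict for C: C → C ( and C → ( f -
  Overlap: { '(' }
Conflict for C: C → C ( and C → A f (
  Overlap: { '-', 'f' }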